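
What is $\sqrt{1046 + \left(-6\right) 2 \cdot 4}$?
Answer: $\sqrt{998} \approx 31.591$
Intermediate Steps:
$\sqrt{1046 + \left(-6\right) 2 \cdot 4} = \sqrt{1046 - 48} = \sqrt{998}$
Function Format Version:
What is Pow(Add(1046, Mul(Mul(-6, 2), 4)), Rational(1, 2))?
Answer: Pow(998, Rational(1, 2)) ≈ 31.591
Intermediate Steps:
Pow(Add(1046, Mul(Mul(-6, 2), 4)), Rational(1, 2)) = Pow(Add(1046, Mul(-12, 4)), Rational(1, 2)) = Pow(Add(1046, -48), Rational(1, 2)) = Pow(998, Rational(1, 2))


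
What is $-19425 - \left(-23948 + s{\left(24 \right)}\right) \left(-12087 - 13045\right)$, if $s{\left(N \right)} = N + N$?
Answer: $-600674225$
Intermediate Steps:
$s{\left(N \right)} = 2 N$
$-19425 - \left(-23948 + s{\left(24 \right)}\right) \left(-12087 - 13045\right) = -19425 - \left(-23948 + 2 \cdot 24\right) \left(-12087 - 13045\right) = -19425 - \left(-23948 + 48\right) \left(-25132\right) = -19425 - \left(-23900\right) \left(-25132\right) = -19425 - 600654800 = -600674225$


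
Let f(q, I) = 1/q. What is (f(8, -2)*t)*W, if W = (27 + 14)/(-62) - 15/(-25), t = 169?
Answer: -3211/2480 ≈ -1.2948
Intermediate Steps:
W = -19/310 (W = 41*(-1/62) - 15*(-1/25) = -41/62 + ⅗ = -19/310 ≈ -0.061290)
(f(8, -2)*t)*W = (169/8)*(-19/310) = -3211/2480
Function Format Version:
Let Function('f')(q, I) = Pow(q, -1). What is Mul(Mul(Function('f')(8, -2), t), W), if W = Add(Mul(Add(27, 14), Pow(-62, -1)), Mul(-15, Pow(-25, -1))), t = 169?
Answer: Rational(-3211, 2480) ≈ -1.2948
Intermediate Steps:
W = Rational(-19, 310) (W = Add(Mul(41, Rational(-1, 62)), Mul(-15, Rational(-1, 25))) = Add(Rational(-41, 62), Rational(3, 5)) = Rational(-19, 310) ≈ -0.061290)
Mul(Mul(Function('f')(8, -2), t), W) = Mul(Mul(Pow(8, -1), 169), Rational(-19, 310)) = Mul(Mul(Rational(1, 8), 169), Rational(-19, 310)) = Mul(Rational(169, 8), Rational(-19, 310)) = Rational(-3211, 2480)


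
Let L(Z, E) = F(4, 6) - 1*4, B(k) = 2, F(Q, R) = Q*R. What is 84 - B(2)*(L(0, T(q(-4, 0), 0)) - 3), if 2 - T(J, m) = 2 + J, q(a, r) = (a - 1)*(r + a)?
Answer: 50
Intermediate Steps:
q(a, r) = (-1 + a)*(a + r)
T(J, m) = -J (T(J, m) = 2 - (2 + J) = 2 + (-2 - J) = -J)
L(Z, E) = 20 (L(Z, E) = 4*6 - 1*4 = 24 - 4 = 20)
84 - B(2)*(L(0, T(q(-4, 0), 0)) - 3) = 84 - 2*(20 - 3) = 84 - 2*17 = 84 - 1*34 = 84 - 34 = 50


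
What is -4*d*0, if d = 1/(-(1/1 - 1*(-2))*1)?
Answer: 0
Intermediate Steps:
d = -⅓ (d = 1/(-(1 + 2)*1) = 1/(-1*3*1) = 1/(-3*1) = 1/(-3) = -⅓ ≈ -0.33333)
-4*d*0 = -(-4)*0/3 = -4*0 = 0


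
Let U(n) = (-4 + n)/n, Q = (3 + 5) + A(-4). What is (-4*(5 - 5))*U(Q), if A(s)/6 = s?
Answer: 0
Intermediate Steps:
A(s) = 6*s
Q = -16 (Q = (3 + 5) + 6*(-4) = 8 - 24 = -16)
U(n) = (-4 + n)/n
(-4*(5 - 5))*U(Q) = (-4*(5 - 5))*((-4 - 16)/(-16)) = (-4*0)*(-1/16*(-20)) = 0*(5/4) = 0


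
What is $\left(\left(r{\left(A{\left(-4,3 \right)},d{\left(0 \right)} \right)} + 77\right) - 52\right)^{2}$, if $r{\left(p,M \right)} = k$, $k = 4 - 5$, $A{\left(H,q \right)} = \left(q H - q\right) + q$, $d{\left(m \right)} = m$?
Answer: $576$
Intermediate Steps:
$A{\left(H,q \right)} = H q$ ($A{\left(H,q \right)} = \left(H q - q\right) + q = \left(- q + H q\right) + q = H q$)
$k = -1$ ($k = 4 - 5 = -1$)
$r{\left(p,M \right)} = -1$
$\left(\left(r{\left(A{\left(-4,3 \right)},d{\left(0 \right)} \right)} + 77\right) - 52\right)^{2} = \left(\left(-1 + 77\right) - 52\right)^{2} = \left(76 - 52\right)^{2} = 24^{2} = 576$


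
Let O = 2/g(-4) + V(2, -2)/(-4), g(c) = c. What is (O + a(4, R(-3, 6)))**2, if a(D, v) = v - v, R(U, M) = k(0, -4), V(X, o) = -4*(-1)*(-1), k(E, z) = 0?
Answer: 1/4 ≈ 0.25000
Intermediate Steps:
V(X, o) = -4 (V(X, o) = 4*(-1) = -4)
R(U, M) = 0
a(D, v) = 0
O = 1/2 (O = 2/(-4) - 4/(-4) = 2*(-1/4) - 4*(-1/4) = -1/2 + 1 = 1/2 ≈ 0.50000)
(O + a(4, R(-3, 6)))**2 = (1/2 + 0)**2 = (1/2)**2 = 1/4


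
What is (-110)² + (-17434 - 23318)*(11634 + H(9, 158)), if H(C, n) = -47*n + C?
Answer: -171839084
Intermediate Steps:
H(C, n) = C - 47*n
(-110)² + (-17434 - 23318)*(11634 + H(9, 158)) = (-110)² + (-17434 - 23318)*(11634 + (9 - 47*158)) = 12100 - 40752*(11634 + (9 - 7426)) = 12100 - 40752*(11634 - 7417) = 12100 - 40752*4217 = 12100 - 171851184 = -171839084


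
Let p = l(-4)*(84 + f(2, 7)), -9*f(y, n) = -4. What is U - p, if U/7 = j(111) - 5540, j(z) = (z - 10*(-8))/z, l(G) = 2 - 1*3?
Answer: -12881609/333 ≈ -38684.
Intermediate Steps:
l(G) = -1 (l(G) = 2 - 3 = -1)
f(y, n) = 4/9 (f(y, n) = -⅑*(-4) = 4/9)
j(z) = (80 + z)/z (j(z) = (z + 80)/z = (80 + z)/z)
p = -760/9 (p = -(84 + 4/9) = -1*760/9 = -760/9 ≈ -84.444)
U = -4303243/111 (U = 7*((80 + 111)/111 - 5540) = 7*((1/111)*191 - 5540) = 7*(191/111 - 5540) = 7*(-614749/111) = -4303243/111 ≈ -38768.)
U - p = -4303243/111 - 1*(-760/9) = -4303243/111 + 760/9 = -12881609/333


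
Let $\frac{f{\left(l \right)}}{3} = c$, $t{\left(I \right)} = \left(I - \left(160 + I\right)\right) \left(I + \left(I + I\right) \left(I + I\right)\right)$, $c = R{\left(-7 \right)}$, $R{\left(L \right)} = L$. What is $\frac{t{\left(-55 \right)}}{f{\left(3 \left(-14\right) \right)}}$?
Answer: $\frac{642400}{7} \approx 91771.0$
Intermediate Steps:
$c = -7$
$t{\left(I \right)} = - 640 I^{2} - 160 I$ ($t{\left(I \right)} = \left(I - \left(160 + I\right)\right) \left(I + 2 I 2 I\right) = - 160 \left(I + 4 I^{2}\right) = - 640 I^{2} - 160 I$)
$f{\left(l \right)} = -21$ ($f{\left(l \right)} = 3 \left(-7\right) = -21$)
$\frac{t{\left(-55 \right)}}{f{\left(3 \left(-14\right) \right)}} = \frac{\left(-160\right) \left(-55\right) \left(1 + 4 \left(-55\right)\right)}{-21} = \left(-160\right) \left(-55\right) \left(1 - 220\right) \left(- \frac{1}{21}\right) = \left(-160\right) \left(-55\right) \left(-219\right) \left(- \frac{1}{21}\right) = \left(-1927200\right) \left(- \frac{1}{21}\right) = \frac{642400}{7}$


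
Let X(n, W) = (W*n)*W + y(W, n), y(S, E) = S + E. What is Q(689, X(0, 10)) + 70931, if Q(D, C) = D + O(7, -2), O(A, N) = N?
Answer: 71618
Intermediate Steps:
y(S, E) = E + S
X(n, W) = W + n + n*W**2 (X(n, W) = (W*n)*W + (n + W) = n*W**2 + (W + n) = W + n + n*W**2)
Q(D, C) = -2 + D (Q(D, C) = D - 2 = -2 + D)
Q(689, X(0, 10)) + 70931 = (-2 + 689) + 70931 = 687 + 70931 = 71618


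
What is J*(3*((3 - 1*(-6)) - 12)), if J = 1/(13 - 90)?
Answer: 9/77 ≈ 0.11688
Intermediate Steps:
J = -1/77 (J = 1/(-77) = -1/77 ≈ -0.012987)
J*(3*((3 - 1*(-6)) - 12)) = -3*((3 - 1*(-6)) - 12)/77 = -3*((3 + 6) - 12)/77 = -3*(9 - 12)/77 = -3*(-3)/77 = -1/77*(-9) = 9/77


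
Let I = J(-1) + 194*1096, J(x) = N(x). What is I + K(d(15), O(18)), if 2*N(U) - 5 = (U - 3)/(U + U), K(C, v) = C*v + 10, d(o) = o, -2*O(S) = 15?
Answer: 212525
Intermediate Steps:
O(S) = -15/2 (O(S) = -½*15 = -15/2)
K(C, v) = 10 + C*v
N(U) = 5/2 + (-3 + U)/(4*U) (N(U) = 5/2 + ((U - 3)/(U + U))/2 = 5/2 + ((-3 + U)/((2*U)))/2 = 5/2 + ((-3 + U)*(1/(2*U)))/2 = 5/2 + ((-3 + U)/(2*U))/2 = 5/2 + (-3 + U)/(4*U))
J(x) = (-3 + 11*x)/(4*x)
I = 425255/2 (I = (¼)*(-3 + 11*(-1))/(-1) + 194*1096 = (¼)*(-1)*(-3 - 11) + 212624 = (¼)*(-1)*(-14) + 212624 = 7/2 + 212624 = 425255/2 ≈ 2.1263e+5)
I + K(d(15), O(18)) = 425255/2 + (10 + 15*(-15/2)) = 425255/2 + (10 - 225/2) = 425255/2 - 205/2 = 212525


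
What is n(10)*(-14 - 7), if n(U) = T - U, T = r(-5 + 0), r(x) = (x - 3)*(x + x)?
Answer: -1470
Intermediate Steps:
r(x) = 2*x*(-3 + x) (r(x) = (-3 + x)*(2*x) = 2*x*(-3 + x))
T = 80 (T = 2*(-5 + 0)*(-3 + (-5 + 0)) = 2*(-5)*(-3 - 5) = 2*(-5)*(-8) = 80)
n(U) = 80 - U
n(10)*(-14 - 7) = (80 - 1*10)*(-14 - 7) = (80 - 10)*(-21) = 70*(-21) = -1470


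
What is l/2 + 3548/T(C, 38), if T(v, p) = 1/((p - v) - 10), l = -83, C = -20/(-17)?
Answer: 3234365/34 ≈ 95128.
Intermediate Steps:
C = 20/17 (C = -20*(-1/17) = 20/17 ≈ 1.1765)
T(v, p) = 1/(-10 + p - v)
l/2 + 3548/T(C, 38) = -83/2 + 3548/(1/(-10 + 38 - 1*20/17)) = -83*½ + 3548/(1/(-10 + 38 - 20/17)) = -83/2 + 3548/(1/(456/17)) = -83/2 + 3548/(17/456) = -83/2 + 3548*(456/17) = -83/2 + 1617888/17 = 3234365/34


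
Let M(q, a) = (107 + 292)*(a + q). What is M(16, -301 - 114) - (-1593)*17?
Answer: -132120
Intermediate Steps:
M(q, a) = 399*a + 399*q (M(q, a) = 399*(a + q) = 399*a + 399*q)
M(16, -301 - 114) - (-1593)*17 = (399*(-301 - 114) + 399*16) - (-1593)*17 = (399*(-415) + 6384) - 1*(-27081) = (-165585 + 6384) + 27081 = -159201 + 27081 = -132120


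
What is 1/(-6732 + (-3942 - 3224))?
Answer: -1/13898 ≈ -7.1953e-5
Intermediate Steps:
1/(-6732 + (-3942 - 3224)) = 1/(-6732 - 7166) = 1/(-13898) = -1/13898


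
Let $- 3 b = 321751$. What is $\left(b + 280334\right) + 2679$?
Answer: $\frac{527288}{3} \approx 1.7576 \cdot 10^{5}$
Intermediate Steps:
$b = - \frac{321751}{3}$ ($b = \left(- \frac{1}{3}\right) 321751 = - \frac{321751}{3} \approx -1.0725 \cdot 10^{5}$)
$\left(b + 280334\right) + 2679 = \left(- \frac{321751}{3} + 280334\right) + 2679 = \frac{519251}{3} + 2679 = \frac{527288}{3}$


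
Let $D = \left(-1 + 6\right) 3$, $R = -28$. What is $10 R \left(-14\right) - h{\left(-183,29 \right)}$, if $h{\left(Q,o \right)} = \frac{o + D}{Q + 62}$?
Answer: $\frac{43124}{11} \approx 3920.4$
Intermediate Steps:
$D = 15$ ($D = 5 \cdot 3 = 15$)
$h{\left(Q,o \right)} = \frac{15 + o}{62 + Q}$ ($h{\left(Q,o \right)} = \frac{o + 15}{Q + 62} = \frac{15 + o}{62 + Q}$)
$10 R \left(-14\right) - h{\left(-183,29 \right)} = 10 \left(-28\right) \left(-14\right) - \frac{15 + 29}{62 - 183} = \left(-280\right) \left(-14\right) - \frac{1}{-121} \cdot 44 = 3920 - \left(- \frac{1}{121}\right) 44 = 3920 - - \frac{4}{11} = 3920 + \frac{4}{11} = \frac{43124}{11}$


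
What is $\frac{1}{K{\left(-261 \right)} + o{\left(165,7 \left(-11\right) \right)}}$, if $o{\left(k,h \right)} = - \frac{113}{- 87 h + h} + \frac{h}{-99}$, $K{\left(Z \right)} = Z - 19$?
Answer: $- \frac{59598}{16642103} \approx -0.0035812$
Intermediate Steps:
$K{\left(Z \right)} = -19 + Z$
$o{\left(k,h \right)} = - \frac{h}{99} + \frac{113}{86 h}$ ($o{\left(k,h \right)} = - \frac{113}{\left(-86\right) h} + h \left(- \frac{1}{99}\right) = - 113 \left(- \frac{1}{86 h}\right) - \frac{h}{99} = \frac{113}{86 h} - \frac{h}{99} = - \frac{h}{99} + \frac{113}{86 h}$)
$\frac{1}{K{\left(-261 \right)} + o{\left(165,7 \left(-11\right) \right)}} = \frac{1}{\left(-19 - 261\right) - \left(\frac{113}{6622} + \frac{1}{99} \cdot 7 \left(-11\right)\right)} = \frac{1}{-280 + \left(\left(- \frac{1}{99}\right) \left(-77\right) + \frac{113}{86 \left(-77\right)}\right)} = \frac{1}{-280 + \left(\frac{7}{9} + \frac{113}{86} \left(- \frac{1}{77}\right)\right)} = \frac{1}{-280 + \left(\frac{7}{9} - \frac{113}{6622}\right)} = \frac{1}{-280 + \frac{45337}{59598}} = \frac{1}{- \frac{16642103}{59598}} = - \frac{59598}{16642103}$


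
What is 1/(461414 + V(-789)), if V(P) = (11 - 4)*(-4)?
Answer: 1/461386 ≈ 2.1674e-6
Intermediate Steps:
V(P) = -28 (V(P) = 7*(-4) = -28)
1/(461414 + V(-789)) = 1/(461414 - 28) = 1/461386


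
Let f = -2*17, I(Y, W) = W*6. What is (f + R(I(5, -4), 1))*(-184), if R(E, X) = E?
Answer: 10672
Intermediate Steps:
I(Y, W) = 6*W
f = -34
(f + R(I(5, -4), 1))*(-184) = (-34 + 6*(-4))*(-184) = (-34 - 24)*(-184) = -58*(-184) = 10672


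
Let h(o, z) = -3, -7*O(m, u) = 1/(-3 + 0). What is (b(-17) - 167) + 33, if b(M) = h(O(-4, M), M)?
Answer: -137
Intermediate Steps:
O(m, u) = 1/21 (O(m, u) = -1/(7*(-3 + 0)) = -⅐/(-3) = -⅐*(-⅓) = 1/21)
b(M) = -3
(b(-17) - 167) + 33 = (-3 - 167) + 33 = -170 + 33 = -137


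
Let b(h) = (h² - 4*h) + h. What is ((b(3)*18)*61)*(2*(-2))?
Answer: 0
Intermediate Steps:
b(h) = h² - 3*h
((b(3)*18)*61)*(2*(-2)) = (((3*(-3 + 3))*18)*61)*(2*(-2)) = (((3*0)*18)*61)*(-4) = ((0*18)*61)*(-4) = (0*61)*(-4) = 0*(-4) = 0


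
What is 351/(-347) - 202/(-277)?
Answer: -27133/96119 ≈ -0.28229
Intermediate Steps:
351/(-347) - 202/(-277) = 351*(-1/347) - 202*(-1/277) = -351/347 + 202/277 = -27133/96119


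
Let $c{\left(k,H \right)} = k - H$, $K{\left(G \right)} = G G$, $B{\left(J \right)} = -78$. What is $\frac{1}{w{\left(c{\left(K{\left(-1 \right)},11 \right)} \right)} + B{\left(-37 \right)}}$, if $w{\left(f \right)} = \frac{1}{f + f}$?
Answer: $- \frac{20}{1561} \approx -0.012812$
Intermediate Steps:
$K{\left(G \right)} = G^{2}$
$w{\left(f \right)} = \frac{1}{2 f}$
$\frac{1}{w{\left(c{\left(K{\left(-1 \right)},11 \right)} \right)} + B{\left(-37 \right)}} = \frac{1}{\frac{1}{2 \left(\left(-1\right)^{2} - 11\right)} - 78} = \frac{1}{\frac{1}{2 \left(1 - 11\right)} - 78} = \frac{1}{\frac{1}{2 \left(-10\right)} - 78} = \frac{1}{\frac{1}{2} \left(- \frac{1}{10}\right) - 78} = \frac{1}{- \frac{1}{20} - 78} = \frac{1}{- \frac{1561}{20}} = - \frac{20}{1561}$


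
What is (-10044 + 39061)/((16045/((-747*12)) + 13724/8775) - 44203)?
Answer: -28178408700/42925752719 ≈ -0.65645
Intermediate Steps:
(-10044 + 39061)/((16045/((-747*12)) + 13724/8775) - 44203) = 29017/((16045/(-8964) + 13724*(1/8775)) - 44203) = 29017/((16045*(-1/8964) + 13724/8775) - 44203) = 29017/((-16045/8964 + 13724/8775) - 44203) = 29017/(-219419/971100 - 44203) = 29017/(-42925752719/971100) = 29017*(-971100/42925752719) = -28178408700/42925752719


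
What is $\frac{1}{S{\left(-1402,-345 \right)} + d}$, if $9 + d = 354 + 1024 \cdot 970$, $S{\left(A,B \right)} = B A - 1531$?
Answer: $\frac{1}{1475784} \approx 6.7761 \cdot 10^{-7}$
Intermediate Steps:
$S{\left(A,B \right)} = -1531 + A B$ ($S{\left(A,B \right)} = A B - 1531 = -1531 + A B$)
$d = 993625$ ($d = -9 + \left(354 + 1024 \cdot 970\right) = -9 + \left(354 + 993280\right) = -9 + 993634 = 993625$)
$\frac{1}{S{\left(-1402,-345 \right)} + d} = \frac{1}{\left(-1531 - -483690\right) + 993625} = \frac{1}{\left(-1531 + 483690\right) + 993625} = \frac{1}{482159 + 993625} = \frac{1}{1475784}$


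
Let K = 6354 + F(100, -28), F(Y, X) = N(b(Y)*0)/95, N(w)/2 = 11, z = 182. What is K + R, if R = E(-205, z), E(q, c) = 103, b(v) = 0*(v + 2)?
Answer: 613437/95 ≈ 6457.2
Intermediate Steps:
b(v) = 0 (b(v) = 0*(2 + v) = 0)
N(w) = 22 (N(w) = 2*11 = 22)
R = 103
F(Y, X) = 22/95
K = 603652/95 (K = 6354 + 22/95 = 603652/95 ≈ 6354.2)
K + R = 603652/95 + 103 = 613437/95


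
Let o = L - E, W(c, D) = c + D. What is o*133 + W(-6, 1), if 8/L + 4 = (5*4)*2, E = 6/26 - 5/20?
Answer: 12689/468 ≈ 27.113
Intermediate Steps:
W(c, D) = D + c
E = -1/52 (E = 6*(1/26) - 5*1/20 = 3/13 - 1/4 = -1/52 ≈ -0.019231)
L = 2/9 (L = 8/(-4 + (5*4)*2) = 8/(-4 + 20*2) = 8/(-4 + 40) = 8/36 = 8*(1/36) = 2/9 ≈ 0.22222)
o = 113/468 (o = 2/9 - 1*(-1/52) = 2/9 + 1/52 = 113/468 ≈ 0.24145)
o*133 + W(-6, 1) = (113/468)*133 + (1 - 6) = 15029/468 - 5 = 12689/468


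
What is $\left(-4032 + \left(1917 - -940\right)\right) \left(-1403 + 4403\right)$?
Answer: $-3525000$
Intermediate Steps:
$\left(-4032 + \left(1917 - -940\right)\right) \left(-1403 + 4403\right) = \left(-4032 + \left(1917 + 940\right)\right) 3000 = \left(-4032 + 2857\right) 3000 = \left(-1175\right) 3000 = -3525000$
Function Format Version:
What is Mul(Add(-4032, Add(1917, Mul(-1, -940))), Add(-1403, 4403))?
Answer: -3525000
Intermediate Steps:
Mul(Add(-4032, Add(1917, Mul(-1, -940))), Add(-1403, 4403)) = Mul(Add(-4032, Add(1917, 940)), 3000) = Mul(Add(-4032, 2857), 3000) = Mul(-1175, 3000) = -3525000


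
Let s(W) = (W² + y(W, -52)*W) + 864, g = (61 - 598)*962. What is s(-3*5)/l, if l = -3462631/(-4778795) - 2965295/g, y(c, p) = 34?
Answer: 1429375461229170/15959311318339 ≈ 89.564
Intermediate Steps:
g = -516594 (g = -537*962 = -516594)
l = 15959311318339/2468696824230 (l = -3462631/(-4778795) - 2965295/(-516594) = -3462631*(-1/4778795) - 2965295*(-1/516594) = 3462631/4778795 + 2965295/516594 = 15959311318339/2468696824230 ≈ 6.4647)
s(W) = 864 + W² + 34*W (s(W) = (W² + 34*W) + 864 = 864 + W² + 34*W)
s(-3*5)/l = (864 + (-3*5)² + 34*(-3*5))/(15959311318339/2468696824230) = (864 + (-15)² + 34*(-15))*(2468696824230/15959311318339) = (864 + 225 - 510)*(2468696824230/15959311318339) = 579*(2468696824230/15959311318339) = 1429375461229170/15959311318339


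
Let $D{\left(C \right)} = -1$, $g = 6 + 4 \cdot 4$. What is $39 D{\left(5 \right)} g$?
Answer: $-858$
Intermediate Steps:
$g = 22$ ($g = 6 + 16 = 22$)
$39 D{\left(5 \right)} g = 39 \left(-1\right) 22 = \left(-39\right) 22 = -858$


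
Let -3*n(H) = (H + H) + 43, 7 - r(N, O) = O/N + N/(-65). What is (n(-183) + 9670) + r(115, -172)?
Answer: 43898873/4485 ≈ 9787.9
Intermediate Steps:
r(N, O) = 7 + N/65 - O/N (r(N, O) = 7 - (O/N + N/(-65)) = 7 - (O/N + N*(-1/65)) = 7 - (O/N - N/65) = 7 - (-N/65 + O/N) = 7 + (N/65 - O/N) = 7 + N/65 - O/N)
n(H) = -43/3 - 2*H/3 (n(H) = -((H + H) + 43)/3 = -(2*H + 43)/3 = -(43 + 2*H)/3 = -43/3 - 2*H/3)
(n(-183) + 9670) + r(115, -172) = ((-43/3 - ⅔*(-183)) + 9670) + (7 + (1/65)*115 - 1*(-172)/115) = ((-43/3 + 122) + 9670) + (7 + 23/13 - 1*(-172)*1/115) = (323/3 + 9670) + (7 + 23/13 + 172/115) = 29333/3 + 15346/1495 = 43898873/4485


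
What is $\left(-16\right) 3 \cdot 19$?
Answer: $-912$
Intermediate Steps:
$\left(-16\right) 3 \cdot 19 = \left(-48\right) 19 = -912$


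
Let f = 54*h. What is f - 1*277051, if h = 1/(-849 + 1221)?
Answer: -17177153/62 ≈ -2.7705e+5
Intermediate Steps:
h = 1/372 ≈ 0.0026882
f = 9/62 (f = 54*(1/372) = 9/62 ≈ 0.14516)
f - 1*277051 = 9/62 - 1*277051 = 9/62 - 277051 = -17177153/62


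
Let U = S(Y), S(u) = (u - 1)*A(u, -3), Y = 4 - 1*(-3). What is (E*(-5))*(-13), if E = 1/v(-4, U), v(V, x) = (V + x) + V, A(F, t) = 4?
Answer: 65/16 ≈ 4.0625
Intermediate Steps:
Y = 7 (Y = 4 + 3 = 7)
S(u) = -4 + 4*u (S(u) = (u - 1)*4 = (-1 + u)*4 = -4 + 4*u)
U = 24 (U = -4 + 4*7 = -4 + 28 = 24)
v(V, x) = x + 2*V
E = 1/16 (E = 1/(24 + 2*(-4)) = 1/(24 - 8) = 1/16 ≈ 0.062500)
(E*(-5))*(-13) = ((1/16)*(-5))*(-13) = -5/16*(-13) = 65/16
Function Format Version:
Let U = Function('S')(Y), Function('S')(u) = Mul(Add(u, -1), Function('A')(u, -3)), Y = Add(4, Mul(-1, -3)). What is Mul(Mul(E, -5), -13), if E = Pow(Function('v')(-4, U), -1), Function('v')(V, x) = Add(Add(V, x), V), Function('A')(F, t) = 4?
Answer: Rational(65, 16) ≈ 4.0625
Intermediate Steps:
Y = 7 (Y = Add(4, 3) = 7)
Function('S')(u) = Add(-4, Mul(4, u)) (Function('S')(u) = Mul(Add(u, -1), 4) = Mul(Add(-1, u), 4) = Add(-4, Mul(4, u)))
U = 24 (U = Add(-4, Mul(4, 7)) = Add(-4, 28) = 24)
Function('v')(V, x) = Add(x, Mul(2, V))
E = Rational(1, 16) (E = Pow(Add(24, Mul(2, -4)), -1) = Pow(Add(24, -8), -1) = Pow(16, -1) = Rational(1, 16) ≈ 0.062500)
Mul(Mul(E, -5), -13) = Mul(Mul(Rational(1, 16), -5), -13) = Mul(Rational(-5, 16), -13) = Rational(65, 16)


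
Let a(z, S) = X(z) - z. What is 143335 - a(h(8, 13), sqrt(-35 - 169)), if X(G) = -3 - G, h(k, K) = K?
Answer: 143364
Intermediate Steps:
a(z, S) = -3 - 2*z (a(z, S) = (-3 - z) - z = -3 - 2*z)
143335 - a(h(8, 13), sqrt(-35 - 169)) = 143335 - (-3 - 2*13) = 143335 - (-3 - 26) = 143335 - 1*(-29) = 143335 + 29 = 143364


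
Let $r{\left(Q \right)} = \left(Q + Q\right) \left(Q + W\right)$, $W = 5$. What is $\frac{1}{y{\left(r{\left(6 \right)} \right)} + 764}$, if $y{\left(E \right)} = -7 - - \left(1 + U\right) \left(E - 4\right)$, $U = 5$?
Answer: $\frac{1}{1525} \approx 0.00065574$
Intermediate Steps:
$r{\left(Q \right)} = 2 Q \left(5 + Q\right)$ ($r{\left(Q \right)} = \left(Q + Q\right) \left(Q + 5\right) = 2 Q \left(5 + Q\right)$)
$y{\left(E \right)} = -31 + 6 E$ ($y{\left(E \right)} = -7 - - \left(1 + 5\right) \left(E - 4\right) = -7 - - 6 \left(-4 + E\right) = -7 - - (-24 + 6 E) = -7 - \left(24 - 6 E\right) = -7 + \left(-24 + 6 E\right) = -31 + 6 E$)
$\frac{1}{y{\left(r{\left(6 \right)} \right)} + 764} = \frac{1}{\left(-31 + 6 \cdot 2 \cdot 6 \left(5 + 6\right)\right) + 764} = \frac{1}{\left(-31 + 6 \cdot 2 \cdot 6 \cdot 11\right) + 764} = \frac{1}{\left(-31 + 6 \cdot 132\right) + 764} = \frac{1}{\left(-31 + 792\right) + 764} = \frac{1}{761 + 764} = \frac{1}{1525}$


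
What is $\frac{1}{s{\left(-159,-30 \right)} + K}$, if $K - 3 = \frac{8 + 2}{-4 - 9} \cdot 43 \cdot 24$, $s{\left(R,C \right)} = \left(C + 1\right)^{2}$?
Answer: $\frac{13}{652} \approx 0.019939$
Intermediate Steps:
$s{\left(R,C \right)} = \left(1 + C\right)^{2}$
$K = - \frac{10281}{13}$ ($K = 3 + \frac{8 + 2}{-4 - 9} \cdot 43 \cdot 24 = 3 + \frac{10}{-13} \cdot 43 \cdot 24 = 3 + 10 \left(- \frac{1}{13}\right) 43 \cdot 24 = 3 + \left(- \frac{10}{13}\right) 43 \cdot 24 = 3 - \frac{10320}{13} = - \frac{10281}{13} \approx -790.85$)
$\frac{1}{s{\left(-159,-30 \right)} + K} = \frac{1}{\left(1 - 30\right)^{2} - \frac{10281}{13}} = \frac{1}{\left(-29\right)^{2} - \frac{10281}{13}} = \frac{1}{841 - \frac{10281}{13}} = \frac{1}{\frac{652}{13}} = \frac{13}{652}$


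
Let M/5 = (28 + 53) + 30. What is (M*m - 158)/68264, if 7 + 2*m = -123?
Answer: -36233/68264 ≈ -0.53078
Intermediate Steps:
m = -65 (m = -7/2 + (½)*(-123) = -7/2 - 123/2 = -65)
M = 555 (M = 5*((28 + 53) + 30) = 5*(81 + 30) = 5*111 = 555)
(M*m - 158)/68264 = (555*(-65) - 158)/68264 = (-36075 - 158)*(1/68264) = -36233*1/68264 = -36233/68264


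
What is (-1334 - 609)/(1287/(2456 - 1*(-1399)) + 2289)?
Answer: -2496755/2941794 ≈ -0.84872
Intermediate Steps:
(-1334 - 609)/(1287/(2456 - 1*(-1399)) + 2289) = -1943/(1287/(2456 + 1399) + 2289) = -1943/(1287/3855 + 2289) = -1943/(1287*(1/3855) + 2289) = -1943/(429/1285 + 2289) = -1943/2941794/1285 = -1943*1285/2941794 = -2496755/2941794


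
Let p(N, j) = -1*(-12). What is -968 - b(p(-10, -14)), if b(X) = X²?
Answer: -1112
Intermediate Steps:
p(N, j) = 12
-968 - b(p(-10, -14)) = -968 - 1*12² = -968 - 1*144 = -968 - 144 = -1112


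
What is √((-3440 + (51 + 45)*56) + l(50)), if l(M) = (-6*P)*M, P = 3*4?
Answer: 8*I*√26 ≈ 40.792*I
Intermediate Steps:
P = 12
l(M) = -72*M (l(M) = (-6*12)*M = -72*M)
√((-3440 + (51 + 45)*56) + l(50)) = √((-3440 + (51 + 45)*56) - 72*50) = √((-3440 + 96*56) - 3600) = √((-3440 + 5376) - 3600) = √(1936 - 3600) = √(-1664) = 8*I*√26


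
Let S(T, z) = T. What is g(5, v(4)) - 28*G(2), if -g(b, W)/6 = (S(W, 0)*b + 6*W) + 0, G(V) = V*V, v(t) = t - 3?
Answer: -178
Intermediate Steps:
v(t) = -3 + t
G(V) = V²
g(b, W) = -36*W - 6*W*b (g(b, W) = -6*((W*b + 6*W) + 0) = -6*((6*W + W*b) + 0) = -6*(6*W + W*b) = -36*W - 6*W*b)
g(5, v(4)) - 28*G(2) = 6*(-3 + 4)*(-6 - 1*5) - 28*2² = 6*1*(-6 - 5) - 28*4 = 6*1*(-11) - 112 = -66 - 112 = -178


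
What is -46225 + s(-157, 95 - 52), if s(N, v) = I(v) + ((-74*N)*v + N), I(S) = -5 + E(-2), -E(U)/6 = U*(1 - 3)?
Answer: 453163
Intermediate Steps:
E(U) = 12*U (E(U) = -6*U*(1 - 3) = -6*U*(-2) = -(-12)*U = 12*U)
I(S) = -29 (I(S) = -5 + 12*(-2) = -5 - 24 = -29)
s(N, v) = -29 + N - 74*N*v (s(N, v) = -29 + ((-74*N)*v + N) = -29 + (-74*N*v + N) = -29 + (N - 74*N*v) = -29 + N - 74*N*v)
-46225 + s(-157, 95 - 52) = -46225 + (-29 - 157 - 74*(-157)*(95 - 52)) = -46225 + (-29 - 157 - 74*(-157)*43) = -46225 + (-29 - 157 + 499574) = -46225 + 499388 = 453163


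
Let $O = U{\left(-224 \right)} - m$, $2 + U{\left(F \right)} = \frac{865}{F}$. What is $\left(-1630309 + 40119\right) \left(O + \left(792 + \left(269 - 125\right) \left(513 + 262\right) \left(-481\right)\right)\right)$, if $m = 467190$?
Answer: $\frac{1377638942091025}{16} \approx 8.6102 \cdot 10^{13}$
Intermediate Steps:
$U{\left(F \right)} = -2 + \frac{865}{F}$
$O = - \frac{104651873}{224}$ ($O = \left(-2 + \frac{865}{-224}\right) - 467190 = \left(-2 + 865 \left(- \frac{1}{224}\right)\right) - 467190 = \left(-2 - \frac{865}{224}\right) - 467190 = - \frac{1313}{224} - 467190 = - \frac{104651873}{224} \approx -4.672 \cdot 10^{5}$)
$\left(-1630309 + 40119\right) \left(O + \left(792 + \left(269 - 125\right) \left(513 + 262\right) \left(-481\right)\right)\right) = \left(-1630309 + 40119\right) \left(- \frac{104651873}{224} + \left(792 + \left(269 - 125\right) \left(513 + 262\right) \left(-481\right)\right)\right) = - 1590190 \left(- \frac{104651873}{224} + \left(792 + 144 \cdot 775 \left(-481\right)\right)\right) = - 1590190 \left(- \frac{104651873}{224} + \left(792 + 111600 \left(-481\right)\right)\right) = - 1590190 \left(- \frac{104651873}{224} + \left(792 - 53679600\right)\right) = - 1590190 \left(- \frac{104651873}{224} - 53678808\right) = \left(-1590190\right) \left(- \frac{12128704865}{224}\right) = \frac{1377638942091025}{16}$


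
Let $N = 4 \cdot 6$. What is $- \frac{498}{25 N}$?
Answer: $- \frac{83}{100} \approx -0.83$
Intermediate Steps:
$N = 24$
$- \frac{498}{25 N} = - \frac{498}{25 \cdot 24} = - \frac{498}{600} = \left(-498\right) \frac{1}{600} = - \frac{83}{100}$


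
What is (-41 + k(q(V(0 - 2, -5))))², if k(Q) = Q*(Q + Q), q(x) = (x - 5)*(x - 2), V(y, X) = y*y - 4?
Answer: 25281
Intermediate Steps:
V(y, X) = -4 + y² (V(y, X) = y² - 4 = -4 + y²)
q(x) = (-5 + x)*(-2 + x)
k(Q) = 2*Q² (k(Q) = Q*(2*Q) = 2*Q²)
(-41 + k(q(V(0 - 2, -5))))² = (-41 + 2*(10 + (-4 + (0 - 2)²)² - 7*(-4 + (0 - 2)²))²)² = (-41 + 2*(10 + (-4 + (-2)²)² - 7*(-4 + (-2)²))²)² = (-41 + 2*(10 + (-4 + 4)² - 7*(-4 + 4))²)² = (-41 + 2*(10 + 0² - 7*0)²)² = (-41 + 2*(10 + 0 + 0)²)² = (-41 + 2*10²)² = (-41 + 2*100)² = (-41 + 200)² = 159² = 25281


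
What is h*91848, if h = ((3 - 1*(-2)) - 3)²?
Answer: 367392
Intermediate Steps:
h = 4 (h = ((3 + 2) - 3)² = (5 - 3)² = 2² = 4)
h*91848 = 4*91848 = 367392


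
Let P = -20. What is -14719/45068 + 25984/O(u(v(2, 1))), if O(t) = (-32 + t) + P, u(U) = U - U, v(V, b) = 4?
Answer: -292953075/585884 ≈ -500.02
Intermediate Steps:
u(U) = 0
O(t) = -52 + t (O(t) = (-32 + t) - 20 = -52 + t)
-14719/45068 + 25984/O(u(v(2, 1))) = -14719/45068 + 25984/(-52 + 0) = -14719*1/45068 + 25984/(-52) = -14719/45068 + 25984*(-1/52) = -14719/45068 - 6496/13 = -292953075/585884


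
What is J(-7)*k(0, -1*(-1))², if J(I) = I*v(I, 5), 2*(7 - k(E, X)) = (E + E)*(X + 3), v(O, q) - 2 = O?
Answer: 1715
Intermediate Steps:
v(O, q) = 2 + O
k(E, X) = 7 - E*(3 + X) (k(E, X) = 7 - (E + E)*(X + 3)/2 = 7 - 2*E*(3 + X)/2 = 7 - E*(3 + X))
J(I) = I*(2 + I)
J(-7)*k(0, -1*(-1))² = (-7*(2 - 7))*(7 - 3*0 - 1*0*(-1*(-1)))² = (-7*(-5))*(7 + 0 - 1*0*1)² = 35*(7 + 0 + 0)² = 35*7² = 35*49 = 1715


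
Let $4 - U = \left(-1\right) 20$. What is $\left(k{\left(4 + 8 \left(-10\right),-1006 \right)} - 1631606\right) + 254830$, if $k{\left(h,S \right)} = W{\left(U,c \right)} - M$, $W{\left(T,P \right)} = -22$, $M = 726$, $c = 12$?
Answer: $-1377524$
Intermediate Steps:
$U = 24$ ($U = 4 - \left(-1\right) 20 = 4 - -20 = 4 + 20 = 24$)
$k{\left(h,S \right)} = -748$ ($k{\left(h,S \right)} = -22 - 726 = -748$)
$\left(k{\left(4 + 8 \left(-10\right),-1006 \right)} - 1631606\right) + 254830 = \left(-748 - 1631606\right) + 254830 = -1632354 + 254830 = -1377524$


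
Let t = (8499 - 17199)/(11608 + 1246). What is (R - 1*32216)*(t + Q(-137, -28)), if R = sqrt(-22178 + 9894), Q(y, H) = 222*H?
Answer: 1287176813712/6427 - 79909164*I*sqrt(3071)/6427 ≈ 2.0028e+8 - 6.8901e+5*I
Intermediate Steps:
R = 2*I*sqrt(3071) (R = sqrt(-12284) = 2*I*sqrt(3071) ≈ 110.83*I)
t = -4350/6427 (t = -8700/12854 = -8700*1/12854 = -4350/6427 ≈ -0.67683)
(R - 1*32216)*(t + Q(-137, -28)) = (2*I*sqrt(3071) - 1*32216)*(-4350/6427 + 222*(-28)) = (2*I*sqrt(3071) - 32216)*(-4350/6427 - 6216) = (-32216 + 2*I*sqrt(3071))*(-39954582/6427) = 1287176813712/6427 - 79909164*I*sqrt(3071)/6427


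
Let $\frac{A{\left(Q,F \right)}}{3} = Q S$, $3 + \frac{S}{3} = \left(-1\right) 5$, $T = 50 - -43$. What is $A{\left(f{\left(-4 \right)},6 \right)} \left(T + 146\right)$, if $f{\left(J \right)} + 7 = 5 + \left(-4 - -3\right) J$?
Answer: $-34416$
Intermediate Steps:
$T = 93$ ($T = 50 + 43 = 93$)
$f{\left(J \right)} = -2 - J$ ($f{\left(J \right)} = -7 + \left(5 + \left(-4 - -3\right) J\right) = -7 + \left(5 + \left(-4 + 3\right) J\right) = -7 - \left(-5 + J\right) = -2 - J$)
$S = -24$ ($S = -9 + 3 \left(\left(-1\right) 5\right) = -9 + 3 \left(-5\right) = -9 - 15 = -24$)
$A{\left(Q,F \right)} = - 72 Q$ ($A{\left(Q,F \right)} = 3 Q \left(-24\right) = 3 \left(- 24 Q\right) = - 72 Q$)
$A{\left(f{\left(-4 \right)},6 \right)} \left(T + 146\right) = - 72 \left(-2 - -4\right) \left(93 + 146\right) = - 72 \left(-2 + 4\right) 239 = \left(-72\right) 2 \cdot 239 = \left(-144\right) 239 = -34416$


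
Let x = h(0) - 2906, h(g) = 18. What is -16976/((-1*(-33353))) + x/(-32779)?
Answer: -460132840/1093277987 ≈ -0.42087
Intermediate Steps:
x = -2888 (x = 18 - 2906 = -2888)
-16976/((-1*(-33353))) + x/(-32779) = -16976/((-1*(-33353))) - 2888/(-32779) = -16976/33353 - 2888*(-1/32779) = -16976*1/33353 + 2888/32779 = -16976/33353 + 2888/32779 = -460132840/1093277987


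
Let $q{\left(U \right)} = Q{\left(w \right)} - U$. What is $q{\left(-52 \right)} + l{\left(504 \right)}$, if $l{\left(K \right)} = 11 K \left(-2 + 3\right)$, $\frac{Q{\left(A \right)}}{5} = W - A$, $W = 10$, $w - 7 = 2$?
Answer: $5601$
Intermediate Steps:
$w = 9$ ($w = 7 + 2 = 9$)
$Q{\left(A \right)} = 50 - 5 A$ ($Q{\left(A \right)} = 5 \left(10 - A\right) = 50 - 5 A$)
$l{\left(K \right)} = 11 K$ ($l{\left(K \right)} = 11 K 1 = 11 K$)
$q{\left(U \right)} = 5 - U$ ($q{\left(U \right)} = \left(50 - 45\right) - U = 5 - U$)
$q{\left(-52 \right)} + l{\left(504 \right)} = \left(5 - -52\right) + 11 \cdot 504 = \left(5 + 52\right) + 5544 = 57 + 5544 = 5601$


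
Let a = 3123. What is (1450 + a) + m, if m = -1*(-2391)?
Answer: 6964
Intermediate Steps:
m = 2391
(1450 + a) + m = (1450 + 3123) + 2391 = 4573 + 2391 = 6964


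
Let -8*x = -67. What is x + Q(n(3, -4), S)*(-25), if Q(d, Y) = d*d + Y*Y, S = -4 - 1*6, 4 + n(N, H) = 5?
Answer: -20133/8 ≈ -2516.6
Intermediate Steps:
n(N, H) = 1 (n(N, H) = -4 + 5 = 1)
x = 67/8 (x = -⅛*(-67) = 67/8 ≈ 8.3750)
S = -10 (S = -4 - 6 = -10)
Q(d, Y) = Y² + d² (Q(d, Y) = d² + Y² = Y² + d²)
x + Q(n(3, -4), S)*(-25) = 67/8 + ((-10)² + 1²)*(-25) = 67/8 + (100 + 1)*(-25) = 67/8 + 101*(-25) = 67/8 - 2525 = -20133/8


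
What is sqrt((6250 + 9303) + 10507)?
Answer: 2*sqrt(6515) ≈ 161.43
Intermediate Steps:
sqrt((6250 + 9303) + 10507) = sqrt(15553 + 10507) = sqrt(26060) = 2*sqrt(6515)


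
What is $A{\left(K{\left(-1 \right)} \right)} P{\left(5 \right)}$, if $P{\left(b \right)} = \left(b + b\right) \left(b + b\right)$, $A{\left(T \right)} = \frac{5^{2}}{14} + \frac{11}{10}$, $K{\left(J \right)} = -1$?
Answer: $\frac{2020}{7} \approx 288.57$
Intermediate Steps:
$A{\left(T \right)} = \frac{101}{35}$ ($A{\left(T \right)} = 25 \cdot \frac{1}{14} + 11 \cdot \frac{1}{10} = \frac{25}{14} + \frac{11}{10} = \frac{101}{35}$)
$P{\left(b \right)} = 4 b^{2}$ ($P{\left(b \right)} = 2 b 2 b = 4 b^{2}$)
$A{\left(K{\left(-1 \right)} \right)} P{\left(5 \right)} = \frac{101 \cdot 4 \cdot 5^{2}}{35} = \frac{101 \cdot 4 \cdot 25}{35} = \frac{101}{35} \cdot 100 = \frac{2020}{7}$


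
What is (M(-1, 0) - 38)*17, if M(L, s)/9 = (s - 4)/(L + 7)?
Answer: -748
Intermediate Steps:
M(L, s) = 9*(-4 + s)/(7 + L) (M(L, s) = 9*((s - 4)/(L + 7)) = 9*((-4 + s)/(7 + L)) = 9*(-4 + s)/(7 + L))
(M(-1, 0) - 38)*17 = (9*(-4 + 0)/(7 - 1) - 38)*17 = (9*(-4)/6 - 38)*17 = (9*(⅙)*(-4) - 38)*17 = (-6 - 38)*17 = -44*17 = -748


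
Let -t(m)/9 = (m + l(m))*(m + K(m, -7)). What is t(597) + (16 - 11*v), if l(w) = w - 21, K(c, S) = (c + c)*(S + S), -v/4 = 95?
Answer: 170172479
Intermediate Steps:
v = -380 (v = -4*95 = -380)
K(c, S) = 4*S*c (K(c, S) = (2*c)*(2*S) = 4*S*c)
l(w) = -21 + w
t(m) = 243*m*(-21 + 2*m) (t(m) = -9*(m + (-21 + m))*(m + 4*(-7)*m) = -9*(-21 + 2*m)*(m - 28*m) = -9*(-21 + 2*m)*(-27*m) = -(-243)*m*(-21 + 2*m) = 243*m*(-21 + 2*m))
t(597) + (16 - 11*v) = 243*597*(-21 + 2*597) + (16 - 11*(-380)) = 243*597*(-21 + 1194) + (16 + 4180) = 243*597*1173 + 4196 = 170168283 + 4196 = 170172479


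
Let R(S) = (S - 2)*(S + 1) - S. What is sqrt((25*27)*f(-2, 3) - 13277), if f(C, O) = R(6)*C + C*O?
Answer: I*sqrt(47027) ≈ 216.86*I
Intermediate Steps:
R(S) = -S + (1 + S)*(-2 + S) (R(S) = (-2 + S)*(1 + S) - S = (1 + S)*(-2 + S) - S = -S + (1 + S)*(-2 + S))
f(C, O) = 22*C + C*O (f(C, O) = (-2 + 6**2 - 2*6)*C + C*O = (-2 + 36 - 12)*C + C*O = 22*C + C*O)
sqrt((25*27)*f(-2, 3) - 13277) = sqrt((25*27)*(-2*(22 + 3)) - 13277) = sqrt(675*(-2*25) - 13277) = sqrt(675*(-50) - 13277) = sqrt(-33750 - 13277) = sqrt(-47027) = I*sqrt(47027)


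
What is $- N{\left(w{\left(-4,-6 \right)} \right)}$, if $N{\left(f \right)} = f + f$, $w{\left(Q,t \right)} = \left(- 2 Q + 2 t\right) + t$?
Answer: $20$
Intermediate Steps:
$w{\left(Q,t \right)} = - 2 Q + 3 t$
$N{\left(f \right)} = 2 f$
$- N{\left(w{\left(-4,-6 \right)} \right)} = - 2 \left(\left(-2\right) \left(-4\right) + 3 \left(-6\right)\right) = - 2 \left(8 - 18\right) = - 2 \left(-10\right) = \left(-1\right) \left(-20\right) = 20$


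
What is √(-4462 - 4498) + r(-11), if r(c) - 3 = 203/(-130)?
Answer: 187/130 + 16*I*√35 ≈ 1.4385 + 94.657*I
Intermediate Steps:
r(c) = 187/130 (r(c) = 3 + 203/(-130) = 3 + 203*(-1/130) = 3 - 203/130 = 187/130)
√(-4462 - 4498) + r(-11) = √(-4462 - 4498) + 187/130 = √(-8960) + 187/130 = 16*I*√35 + 187/130 = 187/130 + 16*I*√35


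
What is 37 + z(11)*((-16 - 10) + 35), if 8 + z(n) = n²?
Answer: 1054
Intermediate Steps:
z(n) = -8 + n²
37 + z(11)*((-16 - 10) + 35) = 37 + (-8 + 11²)*((-16 - 10) + 35) = 37 + (-8 + 121)*(-26 + 35) = 37 + 113*9 = 37 + 1017 = 1054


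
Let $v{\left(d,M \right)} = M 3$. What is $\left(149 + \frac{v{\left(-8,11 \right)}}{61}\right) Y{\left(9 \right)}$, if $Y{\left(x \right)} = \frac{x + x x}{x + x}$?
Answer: $\frac{45610}{61} \approx 747.71$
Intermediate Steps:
$Y{\left(x \right)} = \frac{x + x^{2}}{2 x}$
$v{\left(d,M \right)} = 3 M$
$\left(149 + \frac{v{\left(-8,11 \right)}}{61}\right) Y{\left(9 \right)} = \left(149 + \frac{3 \cdot 11}{61}\right) \left(\frac{1}{2} + \frac{1}{2} \cdot 9\right) = \left(149 + 33 \cdot \frac{1}{61}\right) \left(\frac{1}{2} + \frac{9}{2}\right) = \left(149 + \frac{33}{61}\right) 5 = \frac{9122}{61} \cdot 5 = \frac{45610}{61}$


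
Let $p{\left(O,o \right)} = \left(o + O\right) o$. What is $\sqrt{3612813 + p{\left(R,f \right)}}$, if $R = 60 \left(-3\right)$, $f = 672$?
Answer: $\sqrt{3943437} \approx 1985.8$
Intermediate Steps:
$R = -180$
$p{\left(O,o \right)} = o \left(O + o\right)$ ($p{\left(O,o \right)} = \left(O + o\right) o = o \left(O + o\right)$)
$\sqrt{3612813 + p{\left(R,f \right)}} = \sqrt{3612813 + 672 \left(-180 + 672\right)} = \sqrt{3612813 + 672 \cdot 492} = \sqrt{3612813 + 330624} = \sqrt{3943437}$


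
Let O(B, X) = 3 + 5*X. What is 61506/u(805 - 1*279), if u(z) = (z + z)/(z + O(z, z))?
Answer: 97148727/526 ≈ 1.8469e+5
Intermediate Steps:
u(z) = 2*z/(3 + 6*z) (u(z) = (z + z)/(z + (3 + 5*z)) = (2*z)/(3 + 6*z) = 2*z/(3 + 6*z))
61506/u(805 - 1*279) = 61506/((2*(805 - 1*279)/(3*(1 + 2*(805 - 1*279))))) = 61506/((2*(805 - 279)/(3*(1 + 2*(805 - 279))))) = 61506/(((2/3)*526/(1 + 2*526))) = 61506/(((2/3)*526/(1 + 1052))) = 61506/(((2/3)*526/1053)) = 61506/(((2/3)*526*(1/1053))) = 61506/(1052/3159) = 61506*(3159/1052) = 97148727/526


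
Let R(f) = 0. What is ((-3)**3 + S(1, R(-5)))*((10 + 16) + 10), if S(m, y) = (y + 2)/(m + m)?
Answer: -936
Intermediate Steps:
S(m, y) = (2 + y)/(2*m) (S(m, y) = (2 + y)/((2*m)) = (2 + y)*(1/(2*m)) = (2 + y)/(2*m))
((-3)**3 + S(1, R(-5)))*((10 + 16) + 10) = ((-3)**3 + (1/2)*(2 + 0)/1)*((10 + 16) + 10) = (-27 + (1/2)*1*2)*(26 + 10) = (-27 + 1)*36 = -26*36 = -936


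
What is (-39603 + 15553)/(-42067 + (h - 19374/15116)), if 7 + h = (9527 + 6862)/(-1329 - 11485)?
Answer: 291149937325/509379958621 ≈ 0.57158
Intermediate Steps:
h = -106087/12814 (h = -7 + (9527 + 6862)/(-1329 - 11485) = -7 + 16389/(-12814) = -7 + 16389*(-1/12814) = -7 - 16389/12814 = -106087/12814 ≈ -8.2790)
(-39603 + 15553)/(-42067 + (h - 19374/15116)) = (-39603 + 15553)/(-42067 + (-106087/12814 - 19374/15116)) = -24050/(-42067 + (-106087/12814 - 19374*1/15116)) = -24050/(-42067 + (-106087/12814 - 9687/7558)) = -24050/(-42067 - 231483691/24212053) = -24050/(-1018759917242/24212053) = -24050*(-24212053/1018759917242) = 291149937325/509379958621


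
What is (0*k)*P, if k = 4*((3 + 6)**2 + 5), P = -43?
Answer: 0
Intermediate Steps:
k = 344 (k = 4*(9**2 + 5) = 4*(81 + 5) = 4*86 = 344)
(0*k)*P = (0*344)*(-43) = 0*(-43) = 0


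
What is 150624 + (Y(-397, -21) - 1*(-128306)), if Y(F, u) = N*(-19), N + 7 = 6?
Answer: 278949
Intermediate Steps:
N = -1 (N = -7 + 6 = -1)
Y(F, u) = 19 (Y(F, u) = -1*(-19) = 19)
150624 + (Y(-397, -21) - 1*(-128306)) = 150624 + (19 - 1*(-128306)) = 150624 + (19 + 128306) = 150624 + 128325 = 278949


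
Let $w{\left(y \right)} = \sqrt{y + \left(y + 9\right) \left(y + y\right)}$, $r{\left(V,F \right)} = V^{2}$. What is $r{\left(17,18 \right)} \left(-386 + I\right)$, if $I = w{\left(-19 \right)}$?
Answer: $-106063$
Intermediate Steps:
$w{\left(y \right)} = \sqrt{y + 2 y \left(9 + y\right)}$ ($w{\left(y \right)} = \sqrt{y + \left(9 + y\right) 2 y} = \sqrt{y + 2 y \left(9 + y\right)}$)
$I = 19$ ($I = \sqrt{- 19 \left(19 + 2 \left(-19\right)\right)} = \sqrt{- 19 \left(19 - 38\right)} = \sqrt{\left(-19\right) \left(-19\right)} = \sqrt{361} = 19$)
$r{\left(17,18 \right)} \left(-386 + I\right) = 17^{2} \left(-386 + 19\right) = 289 \left(-367\right) = -106063$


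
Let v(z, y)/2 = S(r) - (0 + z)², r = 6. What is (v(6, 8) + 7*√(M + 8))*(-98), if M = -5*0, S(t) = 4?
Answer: 6272 - 1372*√2 ≈ 4331.7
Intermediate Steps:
M = 0
v(z, y) = 8 - 2*z² (v(z, y) = 2*(4 - (0 + z)²) = 2*(4 - z²) = 8 - 2*z²)
(v(6, 8) + 7*√(M + 8))*(-98) = ((8 - 2*6²) + 7*√(0 + 8))*(-98) = ((8 - 2*36) + 7*√8)*(-98) = ((8 - 72) + 7*(2*√2))*(-98) = (-64 + 14*√2)*(-98) = 6272 - 1372*√2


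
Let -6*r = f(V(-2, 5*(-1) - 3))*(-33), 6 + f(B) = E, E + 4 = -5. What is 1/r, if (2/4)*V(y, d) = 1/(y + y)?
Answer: -2/165 ≈ -0.012121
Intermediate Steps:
V(y, d) = 1/y (V(y, d) = 2/(y + y) = 2/((2*y)) = 2*(1/(2*y)) = 1/y)
E = -9 (E = -4 - 5 = -9)
f(B) = -15 (f(B) = -6 - 9 = -15)
r = -165/2 (r = -(-5)*(-33)/2 = -⅙*495 = -165/2 ≈ -82.500)
1/r = 1/(-165/2) = -2/165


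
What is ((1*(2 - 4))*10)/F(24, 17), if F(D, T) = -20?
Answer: 1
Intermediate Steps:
((1*(2 - 4))*10)/F(24, 17) = ((1*(2 - 4))*10)/(-20) = ((1*(-2))*10)*(-1/20) = -2*10*(-1/20) = -20*(-1/20) = 1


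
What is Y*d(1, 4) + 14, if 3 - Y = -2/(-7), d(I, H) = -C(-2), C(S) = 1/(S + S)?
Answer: 411/28 ≈ 14.679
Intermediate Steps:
C(S) = 1/(2*S)
d(I, H) = 1/4 (d(I, H) = -1/(2*(-2)) = -(-1)/(2*2) = -1*(-1/4) = 1/4)
Y = 19/7 (Y = 3 - (-2)/(-7) = 3 - (-2)*(-1)/7 = 3 - 1*2/7 = 3 - 2/7 = 19/7 ≈ 2.7143)
Y*d(1, 4) + 14 = (19/7)*(1/4) + 14 = 19/28 + 14 = 411/28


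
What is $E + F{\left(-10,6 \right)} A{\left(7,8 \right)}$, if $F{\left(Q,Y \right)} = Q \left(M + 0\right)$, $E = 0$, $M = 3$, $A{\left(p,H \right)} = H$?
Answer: $-240$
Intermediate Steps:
$F{\left(Q,Y \right)} = 3 Q$ ($F{\left(Q,Y \right)} = Q \left(3 + 0\right) = Q 3 = 3 Q$)
$E + F{\left(-10,6 \right)} A{\left(7,8 \right)} = 0 + 3 \left(-10\right) 8 = 0 - 240 = -240$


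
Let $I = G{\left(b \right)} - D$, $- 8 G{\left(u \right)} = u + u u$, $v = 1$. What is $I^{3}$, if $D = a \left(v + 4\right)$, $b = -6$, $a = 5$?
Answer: $- \frac{1520875}{64} \approx -23764.0$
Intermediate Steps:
$G{\left(u \right)} = - \frac{u}{8} - \frac{u^{2}}{8}$ ($G{\left(u \right)} = - \frac{u + u u}{8} = - \frac{u + u^{2}}{8} = - \frac{u}{8} - \frac{u^{2}}{8}$)
$D = 25$ ($D = 5 \left(1 + 4\right) = 5 \cdot 5 = 25$)
$I = - \frac{115}{4}$ ($I = \left(- \frac{1}{8}\right) \left(-6\right) \left(1 - 6\right) - 25 = \left(- \frac{1}{8}\right) \left(-6\right) \left(-5\right) - 25 = - \frac{15}{4} - 25 = - \frac{115}{4} \approx -28.75$)
$I^{3} = \left(- \frac{115}{4}\right)^{3} = - \frac{1520875}{64}$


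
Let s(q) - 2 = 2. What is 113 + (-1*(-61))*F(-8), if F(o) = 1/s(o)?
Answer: 513/4 ≈ 128.25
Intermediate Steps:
s(q) = 4 (s(q) = 2 + 2 = 4)
F(o) = ¼ (F(o) = 1/4 = ¼)
113 + (-1*(-61))*F(-8) = 113 - 1*(-61)*(¼) = 113 + 61*(¼) = 113 + 61/4 = 513/4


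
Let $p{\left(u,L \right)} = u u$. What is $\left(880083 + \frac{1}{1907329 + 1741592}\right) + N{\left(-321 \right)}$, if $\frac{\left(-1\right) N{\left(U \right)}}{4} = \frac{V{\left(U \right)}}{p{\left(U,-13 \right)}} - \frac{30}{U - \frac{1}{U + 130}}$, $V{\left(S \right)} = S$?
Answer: $\frac{2106701519290782692}{2393754207657} \approx 8.8008 \cdot 10^{5}$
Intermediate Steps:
$p{\left(u,L \right)} = u^{2}$
$N{\left(U \right)} = - \frac{4}{U} + \frac{120}{U - \frac{1}{130 + U}}$ ($N{\left(U \right)} = - 4 \left(\frac{U}{U^{2}} - \frac{30}{U - \frac{1}{U + 130}}\right) = - 4 \left(\frac{U}{U^{2}} - \frac{30}{U - \frac{1}{130 + U}}\right) = - 4 \left(\frac{1}{U} - \frac{30}{U - \frac{1}{130 + U}}\right) = - \frac{4}{U} + \frac{120}{U - \frac{1}{130 + U}}$)
$\left(880083 + \frac{1}{1907329 + 1741592}\right) + N{\left(-321 \right)} = \left(880083 + \frac{1}{1907329 + 1741592}\right) + \frac{4 \left(1 + 29 \left(-321\right)^{2} + 3770 \left(-321\right)\right)}{\left(-321\right) \left(-1 + \left(-321\right)^{2} + 130 \left(-321\right)\right)} = \left(880083 + \frac{1}{3648921}\right) + 4 \left(- \frac{1}{321}\right) \frac{1}{-1 + 103041 - 41730} \left(1 + 29 \cdot 103041 - 1210170\right) = \left(880083 + \frac{1}{3648921}\right) + 4 \left(- \frac{1}{321}\right) \frac{1}{61310} \left(1 + 2988189 - 1210170\right) = \frac{3211353340444}{3648921} + 4 \left(- \frac{1}{321}\right) \frac{1}{61310} \cdot 1778020 = \frac{3211353340444}{3648921} - \frac{711208}{1968051} = \frac{2106701519290782692}{2393754207657}$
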